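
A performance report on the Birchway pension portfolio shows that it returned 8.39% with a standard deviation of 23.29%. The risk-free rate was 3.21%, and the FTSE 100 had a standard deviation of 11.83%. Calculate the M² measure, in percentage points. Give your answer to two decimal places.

5.84

Sharpe = (Rp − Rf) / σp = (8.39% − 3.21%) / 23.29% = 0.2224
M² = Rf + Sharpe × σm = 3.21% + 0.2224 × 11.83% = 5.8410%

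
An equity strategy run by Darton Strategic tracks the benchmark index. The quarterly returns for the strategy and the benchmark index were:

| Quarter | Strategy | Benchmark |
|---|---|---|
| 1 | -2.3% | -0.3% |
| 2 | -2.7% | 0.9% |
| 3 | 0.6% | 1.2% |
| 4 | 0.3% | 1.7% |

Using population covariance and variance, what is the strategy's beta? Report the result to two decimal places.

r̄p = -1.0250%,  r̄m = 0.8750%
Cov = Σ(rp − r̄p)(rm − r̄m) / 4 = 0.7694
Var(rm) = Σ(rm − r̄m)² / 4 = 0.5419
β = Cov / Var = 0.7694 / 0.5419 = 1.4198

1.42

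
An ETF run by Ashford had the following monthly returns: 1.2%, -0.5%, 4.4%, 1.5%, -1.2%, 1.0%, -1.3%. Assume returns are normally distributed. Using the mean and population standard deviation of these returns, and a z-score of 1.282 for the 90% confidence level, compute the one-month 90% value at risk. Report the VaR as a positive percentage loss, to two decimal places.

1.63

r̄ = (1.2 − 0.5 + 4.4 + 1.5 − 1.2 + 1 − 1.3) / 7 = 5.10 / 7 = 0.7286%
Population std dev = √[23.7143 / 7] = 1.8406%
VaR = −(r̄ − z·σ) = −(0.7286 − 1.282 × 1.8406) = −(-1.6310) = 1.6310%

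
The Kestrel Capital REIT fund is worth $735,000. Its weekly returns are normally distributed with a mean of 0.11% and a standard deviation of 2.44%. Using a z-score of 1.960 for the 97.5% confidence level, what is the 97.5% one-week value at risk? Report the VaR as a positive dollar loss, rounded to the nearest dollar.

$34,342

Return at the 97.5% tail: μ − z·σ = 0.11% − 1.960 × 2.44% = 0.11 − 4.7824 = -4.6724%
VaR = −(-4.6724%) × $735,000 = 4.6724% × $735,000 = $34,342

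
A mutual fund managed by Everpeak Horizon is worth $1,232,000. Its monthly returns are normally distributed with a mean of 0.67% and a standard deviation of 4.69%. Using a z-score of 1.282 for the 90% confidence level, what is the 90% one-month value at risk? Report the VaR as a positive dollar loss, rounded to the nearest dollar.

$65,821

Return at the 90% tail: μ − z·σ = 0.67% − 1.282 × 4.69% = 0.67 − 6.01258 = -5.34258%
VaR = −(-5.34258%) × $1,232,000 = 5.34258% × $1,232,000 = $65,821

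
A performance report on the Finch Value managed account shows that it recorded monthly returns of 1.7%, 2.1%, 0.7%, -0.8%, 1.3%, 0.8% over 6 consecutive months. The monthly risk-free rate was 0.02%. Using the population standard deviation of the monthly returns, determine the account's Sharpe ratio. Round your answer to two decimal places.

r̄ = (1.7 + 2.1 + 0.7 − 0.8 + 1.3 + 0.8) / 6 = 5.80 / 6 = 0.9667%
Population std dev = √[5.1533 / 6] = 0.9268%
Sharpe = (r̄ − rf) / σ = (0.9667 − 0.02) / 0.9268 = 0.9467 / 0.9268 = 1.0215

1.02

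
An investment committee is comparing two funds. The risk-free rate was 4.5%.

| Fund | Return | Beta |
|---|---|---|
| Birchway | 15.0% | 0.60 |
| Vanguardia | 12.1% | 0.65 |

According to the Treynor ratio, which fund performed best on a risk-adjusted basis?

Birchway

Birchway: Treynor = (15.0% − 4.5%) / 0.60 = 17.500
Vanguardia: Treynor = (12.1% − 4.5%) / 0.65 = 11.692
Highest: Birchway (17.500).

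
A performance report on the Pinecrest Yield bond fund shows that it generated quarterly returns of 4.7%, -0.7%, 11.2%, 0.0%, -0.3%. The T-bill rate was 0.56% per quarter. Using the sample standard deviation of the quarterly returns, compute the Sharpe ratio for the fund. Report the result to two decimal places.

0.48

μ = (4.7 − 0.7 + 11.2 + 0 − 0.3) / 5 = 14.90 / 5 = 2.9800%
Sample std dev = √[103.7080 / 4] = 5.0919%
Sharpe = (μ − rf) / σ = (2.9800 − 0.56) / 5.0919 = 2.4200 / 5.0919 = 0.4753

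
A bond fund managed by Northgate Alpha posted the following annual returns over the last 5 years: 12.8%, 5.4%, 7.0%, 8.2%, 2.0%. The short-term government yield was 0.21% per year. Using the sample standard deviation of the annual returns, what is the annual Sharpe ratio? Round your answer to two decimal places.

r̄ = (12.8 + 5.4 + 7 + 8.2 + 2) / 5 = 7.0800%
Σ(r − r̄)² = 62.6080; sample σ = √(62.6080/4) = 3.9563%
Sharpe = (r̄ − rf) / σ = (7.0800 − 0.21) / 3.9563 = 6.8700 / 3.9563 = 1.7365

1.74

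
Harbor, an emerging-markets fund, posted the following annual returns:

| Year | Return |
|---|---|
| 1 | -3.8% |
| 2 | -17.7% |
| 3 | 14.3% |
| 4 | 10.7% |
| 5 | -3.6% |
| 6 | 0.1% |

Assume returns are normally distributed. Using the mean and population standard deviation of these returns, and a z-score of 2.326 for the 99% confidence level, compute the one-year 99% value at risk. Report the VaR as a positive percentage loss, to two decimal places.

24.39

Mean return r̄ = 0.00 / 6 = 0.0000%
Population σ = √[Σ(r − r̄)² / 6] = √[659.6800 / 6] = √109.9467 = 10.4855%
VaR = −(r̄ − z·σ) = −(0.0000 − 2.326 × 10.4855) = −(-24.3893) = 24.3893%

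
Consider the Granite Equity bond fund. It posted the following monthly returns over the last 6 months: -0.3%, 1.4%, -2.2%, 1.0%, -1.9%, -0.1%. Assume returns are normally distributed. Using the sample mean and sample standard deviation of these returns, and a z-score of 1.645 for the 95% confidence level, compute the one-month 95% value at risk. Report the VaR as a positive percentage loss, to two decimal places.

r̄ = (-0.3 + 1.4 − 2.2 + 1 − 1.9 − 0.1) / 6 = -2.10 / 6 = -0.3500%
Σ(r − r̄)² = (-0.3 − (-0.3500))² + (1.4 − (-0.3500))² + (-2.2 − (-0.3500))² + … = 10.7750
sample σ = √(10.7750 / 5) = √2.1550 = 1.4680%
VaR = −(r̄ − z·σ) = −(-0.3500 − 1.645 × 1.4680) = −(-2.7649) = 2.7649%

2.76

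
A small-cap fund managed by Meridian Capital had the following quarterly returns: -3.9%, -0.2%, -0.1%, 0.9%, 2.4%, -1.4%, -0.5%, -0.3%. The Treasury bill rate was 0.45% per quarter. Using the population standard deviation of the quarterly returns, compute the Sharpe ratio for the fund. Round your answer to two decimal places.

r̄ = (-3.9 − 0.2 − 0.1 + 0.9 + 2.4 − 1.4 − 0.5 − 0.3) / 8 = -3.10 / 8 = -0.3875%
Σ(r − r̄)² = (-3.9 − (-0.3875))² + (-0.2 − (-0.3875))² + … = 22.9288
σ = √[22.9288 / 8] = 1.6930%
Sharpe = (r̄ − rf) / σ = (-0.3875 − 0.45) / 1.6930 = -0.8375 / 1.6930 = -0.4947

-0.49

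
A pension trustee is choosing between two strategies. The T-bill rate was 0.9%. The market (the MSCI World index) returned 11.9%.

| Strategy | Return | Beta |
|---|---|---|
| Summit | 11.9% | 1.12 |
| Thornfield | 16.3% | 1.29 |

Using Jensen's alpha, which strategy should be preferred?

Summit: α = 11.9% − [0.9% + 1.12 × (11.9% − 0.9%)] = -1.320
Thornfield: α = 16.3% − [0.9% + 1.29 × (11.9% − 0.9%)] = 1.210
Highest: Thornfield (1.210).

Thornfield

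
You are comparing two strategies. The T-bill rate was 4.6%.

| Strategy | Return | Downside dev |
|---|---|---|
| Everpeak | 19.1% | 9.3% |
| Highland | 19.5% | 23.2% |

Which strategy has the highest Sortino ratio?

Everpeak

Everpeak: Sortino ratio = (19.1% − 4.6%) / 9.3% = 1.559
Highland: Sortino ratio = (19.5% − 4.6%) / 23.2% = 0.642
Highest: Everpeak (1.559).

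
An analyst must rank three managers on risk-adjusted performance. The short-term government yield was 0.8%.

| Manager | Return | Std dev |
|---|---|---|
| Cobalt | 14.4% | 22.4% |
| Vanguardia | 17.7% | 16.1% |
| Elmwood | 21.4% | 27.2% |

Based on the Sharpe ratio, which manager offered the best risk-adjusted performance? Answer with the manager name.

Vanguardia

Cobalt: Sharpe ratio = (14.4% − 0.8%) / 22.4% = 0.607
Vanguardia: Sharpe ratio = (17.7% − 0.8%) / 16.1% = 1.050
Elmwood: Sharpe ratio = (21.4% − 0.8%) / 27.2% = 0.757
Highest: Vanguardia (1.050).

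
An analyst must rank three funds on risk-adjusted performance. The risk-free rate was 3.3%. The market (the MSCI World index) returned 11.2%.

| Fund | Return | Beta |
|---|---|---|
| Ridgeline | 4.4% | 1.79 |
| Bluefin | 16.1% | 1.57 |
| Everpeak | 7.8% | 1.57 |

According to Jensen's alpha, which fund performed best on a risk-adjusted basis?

Ridgeline: α = 4.4% − [3.3% + 1.79 × (11.2% − 3.3%)] = -13.041
Bluefin: α = 16.1% − [3.3% + 1.57 × (11.2% − 3.3%)] = 0.397
Everpeak: α = 7.8% − [3.3% + 1.57 × (11.2% − 3.3%)] = -7.903
Highest: Bluefin (0.397).

Bluefin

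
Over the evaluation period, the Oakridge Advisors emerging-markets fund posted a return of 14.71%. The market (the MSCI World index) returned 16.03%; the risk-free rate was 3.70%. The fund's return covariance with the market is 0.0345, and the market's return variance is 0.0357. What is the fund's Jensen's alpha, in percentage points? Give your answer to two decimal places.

β = Cov / Var = 0.0345 / 0.0357 = 0.9664
E[R] = Rf + β(Rm − Rf) = 3.70% + 0.9664 × (16.03% − 3.70%) = 15.6157%
α = Rp − E[R] = 14.71% − 15.6157% = -0.9057

-0.91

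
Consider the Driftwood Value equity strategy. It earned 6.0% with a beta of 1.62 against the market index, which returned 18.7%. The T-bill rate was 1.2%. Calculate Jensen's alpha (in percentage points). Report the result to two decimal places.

-23.55

CAPM expected return = Rf + β(Rm − Rf) = 1.2% + 1.62 × (18.7% − 1.2%) = 1.2 + 1.62 × 17.50 = 29.5500%
Jensen's α = Rp − E[R] = 6.0% − 29.5500% = -23.5500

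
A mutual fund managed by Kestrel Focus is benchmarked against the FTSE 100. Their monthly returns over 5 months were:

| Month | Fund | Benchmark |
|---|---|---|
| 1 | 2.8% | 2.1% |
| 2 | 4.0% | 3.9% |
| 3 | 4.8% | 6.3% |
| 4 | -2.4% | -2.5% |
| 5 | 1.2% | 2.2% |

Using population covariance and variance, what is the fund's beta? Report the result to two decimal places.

r̄p = 2.0800%,  r̄m = 2.4000%
Cov = Σ(rp − r̄p)(rm − r̄m) / 5 = 7.0800
Var(rm) = Σ(rm − r̄m)² / 5 = 8.3200
β = Cov / Var = 7.0800 / 8.3200 = 0.8510

0.85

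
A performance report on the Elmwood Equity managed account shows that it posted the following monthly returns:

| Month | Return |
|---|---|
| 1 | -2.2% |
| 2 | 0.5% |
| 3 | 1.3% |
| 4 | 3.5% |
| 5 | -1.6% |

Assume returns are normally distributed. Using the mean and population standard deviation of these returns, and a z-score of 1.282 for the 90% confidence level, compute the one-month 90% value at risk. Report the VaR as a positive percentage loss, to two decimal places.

Mean return μ = 1.50 / 5 = 0.3000%
Σ(r − μ)² = (-2.2 − 0.3000)² + (0.5 − 0.3000)² + (1.3 − 0.3000)² + … = 21.1400
population σ = √(21.1400 / 5) = √4.2280 = 2.0562%
VaR = −(μ − z·σ) = −(0.3000 − 1.282 × 2.0562) = −(-2.3360) = 2.3360%

2.34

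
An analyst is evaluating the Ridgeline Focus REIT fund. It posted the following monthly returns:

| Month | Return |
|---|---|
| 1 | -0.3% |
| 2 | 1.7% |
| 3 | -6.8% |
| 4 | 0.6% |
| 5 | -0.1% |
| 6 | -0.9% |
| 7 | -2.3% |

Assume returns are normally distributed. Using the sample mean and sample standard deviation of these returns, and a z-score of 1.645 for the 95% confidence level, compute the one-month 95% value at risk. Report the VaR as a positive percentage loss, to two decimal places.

5.73

r̄ = (-0.3 + 1.7 − 6.8 + 0.6 − 0.1 − 0.9 − 2.3) / 7 = -8.10 / 7 = -1.1571%
Sample std dev = √[46.3171 / 6] = 2.7784%
VaR = −(r̄ − z·σ) = −(-1.1571 − 1.645 × 2.7784) = −(-5.7276) = 5.7276%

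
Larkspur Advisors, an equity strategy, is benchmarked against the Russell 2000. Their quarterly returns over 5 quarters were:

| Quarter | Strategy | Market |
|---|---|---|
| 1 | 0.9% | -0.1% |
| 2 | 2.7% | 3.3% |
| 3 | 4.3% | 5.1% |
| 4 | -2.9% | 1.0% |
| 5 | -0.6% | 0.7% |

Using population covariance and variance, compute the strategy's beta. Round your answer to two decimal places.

r̄p = 0.8800%,  r̄m = 2.0000%
Cov = Σ(rp − r̄p)(rm − r̄m) / 5 = 3.7260
Var(rm) = Σ(rm − r̄m)² / 5 = 3.6800
β = Cov / Var = 3.7260 / 3.6800 = 1.0125

1.01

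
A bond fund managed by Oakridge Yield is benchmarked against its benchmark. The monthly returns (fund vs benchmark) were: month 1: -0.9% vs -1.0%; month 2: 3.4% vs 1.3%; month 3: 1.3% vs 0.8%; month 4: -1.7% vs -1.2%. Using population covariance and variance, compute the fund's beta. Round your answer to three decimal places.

r̄p = 0.5250%,  r̄m = -0.0250%
Cov = Σ(rp − r̄p)(rm − r̄m) / 4 = 2.1131
Var(rm) = Σ(rm − r̄m)² / 4 = 1.1919
β = Cov / Var = 2.1131 / 1.1919 = 1.7729

1.773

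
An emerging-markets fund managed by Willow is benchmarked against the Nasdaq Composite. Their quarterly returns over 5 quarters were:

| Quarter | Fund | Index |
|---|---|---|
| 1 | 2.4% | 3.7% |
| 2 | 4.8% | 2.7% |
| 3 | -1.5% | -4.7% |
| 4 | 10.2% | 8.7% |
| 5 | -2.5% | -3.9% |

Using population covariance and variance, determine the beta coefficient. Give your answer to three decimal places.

r̄p = 2.6800%,  r̄m = 1.3000%
Cov = Σ(rp − r̄p)(rm − r̄m) / 5 = 21.9920
Var(rm) = Σ(rm − r̄m)² / 5 = 25.1040
β = Cov / Var = 21.9920 / 25.1040 = 0.8760

0.876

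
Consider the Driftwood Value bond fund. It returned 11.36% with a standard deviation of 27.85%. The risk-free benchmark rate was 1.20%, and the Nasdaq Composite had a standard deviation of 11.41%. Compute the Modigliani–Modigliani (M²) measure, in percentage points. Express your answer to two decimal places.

Sharpe = (Rp − Rf) / σp = (11.36% − 1.20%) / 27.85% = 0.3648
M² = Rf + Sharpe × σm = 1.20% + 0.3648 × 11.41% = 5.3624%

5.36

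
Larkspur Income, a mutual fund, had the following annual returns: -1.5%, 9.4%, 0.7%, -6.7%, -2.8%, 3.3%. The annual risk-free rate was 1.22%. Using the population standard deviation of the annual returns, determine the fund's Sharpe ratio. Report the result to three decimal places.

-0.162

r̄ = (-1.5 + 9.4 + 0.7 − 6.7 − 2.8 + 3.3) / 6 = 2.40 / 6 = 0.4000%
Population σ = √[Σ(r − r̄)² / 6] = √[153.7600 / 6] = √25.6267 = 5.0623%
Sharpe = (r̄ − rf) / σ = (0.4000 − 1.22) / 5.0623 = -0.8200 / 5.0623 = -0.1620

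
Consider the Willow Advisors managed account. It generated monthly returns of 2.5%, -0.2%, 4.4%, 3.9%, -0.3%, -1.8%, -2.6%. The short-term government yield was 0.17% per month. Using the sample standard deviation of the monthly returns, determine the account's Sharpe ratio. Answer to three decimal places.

r̄ = (2.5 − 0.2 + 4.4 + 3.9 − 0.3 − 1.8 − 2.6) / 7 = 5.90 / 7 = 0.8429%
Σ(r − r̄)² = (2.5 − 0.8429)² + (-0.2 − 0.8429)² + … = 45.9771
σ = √[45.9771 / 6] = 2.7682%
Sharpe = (r̄ − rf) / σ = (0.8429 − 0.17) / 2.7682 = 0.6729 / 2.7682 = 0.2431

0.243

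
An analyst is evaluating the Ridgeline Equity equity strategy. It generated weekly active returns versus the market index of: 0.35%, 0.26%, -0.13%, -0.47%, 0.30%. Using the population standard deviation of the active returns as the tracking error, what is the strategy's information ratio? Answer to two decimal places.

μ = (0.35 + 0.26 − 0.13 − 0.47 + 0.3) / 5 = 0.0620%
Population std dev = √[0.4987 / 5] = 0.3158%
IR = μ / tracking error = 0.0620 / 0.3158 = 0.1963

0.20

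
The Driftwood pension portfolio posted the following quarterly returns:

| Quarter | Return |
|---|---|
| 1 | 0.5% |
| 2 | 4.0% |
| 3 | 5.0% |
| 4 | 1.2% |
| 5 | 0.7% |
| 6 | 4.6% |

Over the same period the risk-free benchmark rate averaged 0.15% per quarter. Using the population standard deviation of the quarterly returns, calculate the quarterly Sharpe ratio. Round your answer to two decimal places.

1.32

Mean return r̄ = 16.00 / 6 = 2.6667%
Σ(r − r̄)² = (0.5 − 2.6667)² + (4 − 2.6667)² + (5 − 2.6667)² + … = 21.6733
population σ = √(21.6733 / 6) = √3.6122 = 1.9006%
Sharpe = (r̄ − rf) / σ = (2.6667 − 0.15) / 1.9006 = 2.5167 / 1.9006 = 1.3242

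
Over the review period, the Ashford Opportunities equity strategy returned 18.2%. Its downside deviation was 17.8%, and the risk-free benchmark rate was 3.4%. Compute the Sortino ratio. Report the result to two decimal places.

Sortino = (Rp − Rf) / σd = (18.2% − 3.4%) / 17.8% = 14.80% / 17.8% = 0.8315

0.83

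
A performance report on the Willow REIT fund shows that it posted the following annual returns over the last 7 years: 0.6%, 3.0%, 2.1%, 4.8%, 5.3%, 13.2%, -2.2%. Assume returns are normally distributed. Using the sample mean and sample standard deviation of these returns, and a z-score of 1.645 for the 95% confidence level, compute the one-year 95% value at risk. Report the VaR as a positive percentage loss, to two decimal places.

4.16

r̄ = (0.6 + 3 + 2.1 + 4.8 + 5.3 + 13.2 − 2.2) / 7 = 3.8286%
Σ(r − r̄)² = (0.6 − 3.8286)² + (3 − 3.8286)² + … = 141.3743
sample σ = √(141.3743 / 6) = √23.5624 = 4.8541%
VaR = −(r̄ − z·σ) = −(3.8286 − 1.645 × 4.8541) = −(-4.1564) = 4.1564%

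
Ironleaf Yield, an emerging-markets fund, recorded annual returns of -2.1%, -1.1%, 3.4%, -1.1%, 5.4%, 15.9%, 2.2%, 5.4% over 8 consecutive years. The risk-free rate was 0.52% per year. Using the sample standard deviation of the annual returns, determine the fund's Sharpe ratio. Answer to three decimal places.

μ = (-2.1 − 1.1 + 3.4 − 1.1 + 5.4 + 15.9 + 2.2 + 5.4) / 8 = 28.00 / 8 = 3.5000%
Sample std dev = √[236.3600 / 7] = 5.8108%
Sharpe = (μ − rf) / σ = (3.5000 − 0.52) / 5.8108 = 2.9800 / 5.8108 = 0.5128

0.513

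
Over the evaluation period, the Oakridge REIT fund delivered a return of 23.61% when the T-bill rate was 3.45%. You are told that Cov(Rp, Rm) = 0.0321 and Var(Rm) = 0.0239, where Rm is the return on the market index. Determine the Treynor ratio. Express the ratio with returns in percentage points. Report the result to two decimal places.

β = Cov / Var = 0.0321 / 0.0239 = 1.3431
Treynor = (Rp − Rf) / β = (23.61% − 3.45%) / 1.3431 = 20.16 / 1.3431 = 15.0101

15.01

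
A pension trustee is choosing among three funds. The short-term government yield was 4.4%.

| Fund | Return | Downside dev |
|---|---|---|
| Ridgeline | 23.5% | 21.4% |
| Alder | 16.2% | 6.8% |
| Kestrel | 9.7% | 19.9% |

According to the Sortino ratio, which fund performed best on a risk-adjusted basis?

Alder

Ridgeline: Sortino ratio = (23.5% − 4.4%) / 21.4% = 0.893
Alder: Sortino ratio = (16.2% − 4.4%) / 6.8% = 1.735
Kestrel: Sortino ratio = (9.7% − 4.4%) / 19.9% = 0.266
Highest: Alder (1.735).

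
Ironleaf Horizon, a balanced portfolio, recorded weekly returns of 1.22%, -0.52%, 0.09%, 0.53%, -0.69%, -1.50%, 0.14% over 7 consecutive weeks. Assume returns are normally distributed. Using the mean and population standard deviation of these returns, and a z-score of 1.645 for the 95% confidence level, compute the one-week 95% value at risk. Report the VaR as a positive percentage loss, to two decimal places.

1.45

r̄ = (1.22 − 0.52 + 0.09 + 0.53 − 0.69 − 1.5 + 0.14) / 7 = -0.1043%
Σ(r − r̄)² = (1.22 − (-0.1043))² + (-0.52 − (-0.1043))² + … = 4.7174
σ = √[4.7174 / 7] = 0.8209%
VaR = −(r̄ − z·σ) = −(-0.1043 − 1.645 × 0.8209) = −(-1.4547) = 1.4547%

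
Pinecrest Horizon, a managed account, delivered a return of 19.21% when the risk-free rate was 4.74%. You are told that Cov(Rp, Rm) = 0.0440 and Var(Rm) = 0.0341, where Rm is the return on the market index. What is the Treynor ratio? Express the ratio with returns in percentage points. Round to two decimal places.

11.21

β = Cov / Var = 0.0440 / 0.0341 = 1.2903
Treynor = (Rp − Rf) / β = (19.21% − 4.74%) / 1.2903 = 14.47 / 1.2903 = 11.2144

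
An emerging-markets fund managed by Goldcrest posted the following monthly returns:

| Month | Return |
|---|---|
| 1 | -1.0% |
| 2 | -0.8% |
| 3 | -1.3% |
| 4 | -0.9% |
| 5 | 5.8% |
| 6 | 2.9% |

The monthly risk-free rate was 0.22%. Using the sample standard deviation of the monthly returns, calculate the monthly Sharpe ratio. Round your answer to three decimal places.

0.193

Mean return r̄ = 4.70 / 6 = 0.7833%
Σ(r − r̄)² = 42.5083; sample σ = √(42.5083/5) = 2.9158%
Sharpe = (r̄ − rf) / σ = (0.7833 − 0.22) / 2.9158 = 0.5633 / 2.9158 = 0.1932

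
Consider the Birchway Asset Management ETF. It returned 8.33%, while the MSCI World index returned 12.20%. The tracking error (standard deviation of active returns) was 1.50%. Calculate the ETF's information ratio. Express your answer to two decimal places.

IR = (Rp − Rb) / TE = (8.33% − 12.20%) / 1.50% = -3.87% / 1.50% = -2.5800

-2.58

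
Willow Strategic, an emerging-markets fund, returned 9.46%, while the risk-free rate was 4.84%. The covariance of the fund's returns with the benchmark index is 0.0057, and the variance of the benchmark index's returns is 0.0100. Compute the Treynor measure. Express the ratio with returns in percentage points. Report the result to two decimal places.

β = Cov / Var = 0.0057 / 0.0100 = 0.5700
Treynor = (Rp − Rf) / β = (9.46% − 4.84%) / 0.5700 = 4.62 / 0.5700 = 8.1053

8.11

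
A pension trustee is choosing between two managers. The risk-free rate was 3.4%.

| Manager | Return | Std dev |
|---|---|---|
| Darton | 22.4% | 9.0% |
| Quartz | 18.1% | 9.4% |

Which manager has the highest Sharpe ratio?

Darton: Sharpe ratio = (22.4% − 3.4%) / 9.0% = 2.111
Quartz: Sharpe ratio = (18.1% − 3.4%) / 9.4% = 1.564
Highest: Darton (2.111).

Darton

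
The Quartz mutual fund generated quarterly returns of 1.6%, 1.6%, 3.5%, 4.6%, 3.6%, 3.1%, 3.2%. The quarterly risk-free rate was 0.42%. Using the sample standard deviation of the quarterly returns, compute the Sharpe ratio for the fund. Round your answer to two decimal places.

r̄ = (1.6 + 1.6 + 3.5 + 4.6 + 3.6 + 3.1 + 3.2) / 7 = 3.0286%
Sample σ = √[Σ(r − r̄)² / 6] = √[7.1343 / 6] = √1.1891 = 1.0905%
Sharpe = (r̄ − rf) / σ = (3.0286 − 0.42) / 1.0905 = 2.6086 / 1.0905 = 2.3921

2.39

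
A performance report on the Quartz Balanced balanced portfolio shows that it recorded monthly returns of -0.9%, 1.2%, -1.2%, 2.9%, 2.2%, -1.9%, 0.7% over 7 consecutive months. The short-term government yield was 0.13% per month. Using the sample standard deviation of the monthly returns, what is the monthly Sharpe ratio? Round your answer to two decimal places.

0.16

Mean return r̄ = 3.00 / 7 = 0.4286%
Σ(r − r̄)² = (-0.9 − 0.4286)² + (1.2 − 0.4286)² + … = 19.7543
σ = √[19.7543 / 6] = 1.8145%
Sharpe = (r̄ − rf) / σ = (0.4286 − 0.13) / 1.8145 = 0.2986 / 1.8145 = 0.1646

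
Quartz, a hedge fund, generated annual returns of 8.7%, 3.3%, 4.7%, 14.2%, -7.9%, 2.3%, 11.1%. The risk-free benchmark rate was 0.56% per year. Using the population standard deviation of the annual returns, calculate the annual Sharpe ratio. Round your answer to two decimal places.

μ = (8.7 + 3.3 + 4.7 + 14.2 − 7.9 + 2.3 + 11.1) / 7 = 5.2000%
Population σ = √[Σ(r − μ)² / 7] = √[311.9400 / 7] = √44.5629 = 6.6755%
Sharpe = (μ − rf) / σ = (5.2000 − 0.56) / 6.6755 = 4.6400 / 6.6755 = 0.6951

0.70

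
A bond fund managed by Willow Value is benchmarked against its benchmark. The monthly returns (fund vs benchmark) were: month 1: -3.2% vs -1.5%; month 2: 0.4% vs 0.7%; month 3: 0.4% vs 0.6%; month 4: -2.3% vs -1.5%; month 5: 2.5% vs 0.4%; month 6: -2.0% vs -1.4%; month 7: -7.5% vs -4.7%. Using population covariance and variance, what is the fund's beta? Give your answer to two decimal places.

1.63

r̄p = -1.6714%,  r̄m = -1.0571%
Cov = Σ(rp − r̄p)(rm − r̄m) / 7 = 5.0645
Var(rm) = Σ(rm − r̄m)² / 7 = 3.1053
β = Cov / Var = 5.0645 / 3.1053 = 1.6309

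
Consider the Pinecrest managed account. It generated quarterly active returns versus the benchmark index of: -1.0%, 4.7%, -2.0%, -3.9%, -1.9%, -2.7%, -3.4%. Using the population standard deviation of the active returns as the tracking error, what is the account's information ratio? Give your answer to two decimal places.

Mean return μ = -10.20 / 7 = -1.4571%
Σ(r − μ)² = (-1 − (-1.4571))² + (4.7 − (-1.4571))² + (-2 − (-1.4571))² + … = 49.8971
σ = √[49.8971 / 7] = 2.6699%
IR = μ / tracking error = -1.4571 / 2.6699 = -0.5458

-0.55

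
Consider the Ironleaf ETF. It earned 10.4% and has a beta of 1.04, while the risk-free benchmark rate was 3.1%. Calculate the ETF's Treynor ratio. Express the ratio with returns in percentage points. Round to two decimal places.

7.02

Treynor = (Rp − Rf) / β = (10.4% − 3.1%) / 1.04 = 7.30 / 1.04 = 7.0192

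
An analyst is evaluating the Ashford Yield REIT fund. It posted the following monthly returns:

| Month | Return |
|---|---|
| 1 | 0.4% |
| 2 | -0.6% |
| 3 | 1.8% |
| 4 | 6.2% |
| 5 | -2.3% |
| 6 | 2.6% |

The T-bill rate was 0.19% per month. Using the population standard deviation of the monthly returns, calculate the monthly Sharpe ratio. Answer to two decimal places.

μ = (0.4 − 0.6 + 1.8 + 6.2 − 2.3 + 2.6) / 6 = 1.3500%
Population σ = √[Σ(r − μ)² / 6] = √[43.3150 / 6] = √7.2192 = 2.6869%
Sharpe = (μ − rf) / σ = (1.3500 − 0.19) / 2.6869 = 1.1600 / 2.6869 = 0.4317

0.43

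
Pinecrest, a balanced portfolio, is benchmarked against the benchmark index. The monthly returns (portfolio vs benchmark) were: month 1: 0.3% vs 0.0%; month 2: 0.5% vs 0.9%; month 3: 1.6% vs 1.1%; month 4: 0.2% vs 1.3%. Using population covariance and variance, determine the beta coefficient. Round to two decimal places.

0.33

r̄p = 0.6500%,  r̄m = 0.8250%
Cov = Σ(rp − r̄p)(rm − r̄m) / 4 = 0.0813
Var(rm) = Σ(rm − r̄m)² / 4 = 0.2469
β = Cov / Var = 0.0813 / 0.2469 = 0.3293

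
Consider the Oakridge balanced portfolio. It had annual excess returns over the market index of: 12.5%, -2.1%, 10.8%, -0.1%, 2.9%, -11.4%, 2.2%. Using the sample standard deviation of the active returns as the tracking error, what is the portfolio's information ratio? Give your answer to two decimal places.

0.26

Mean return r̄ = 14.80 / 7 = 2.1143%
Sample σ = √[Σ(r − r̄)² / 6] = √[389.2286 / 6] = √64.8714 = 8.0543%
IR = r̄ / tracking error = 2.1143 / 8.0543 = 0.2625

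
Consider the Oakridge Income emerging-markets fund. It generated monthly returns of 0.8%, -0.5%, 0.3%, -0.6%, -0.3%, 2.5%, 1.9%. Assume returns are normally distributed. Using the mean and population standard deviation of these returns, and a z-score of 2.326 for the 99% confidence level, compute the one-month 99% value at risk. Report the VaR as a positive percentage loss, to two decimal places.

r̄ = (0.8 − 0.5 + 0.3 − 0.6 − 0.3 + 2.5 + 1.9) / 7 = 4.10 / 7 = 0.5857%
Σ(r − r̄)² = (0.8 − 0.5857)² + (-0.5 − 0.5857)² + … = 8.8886
σ = √[8.8886 / 7] = 1.1269%
VaR = −(r̄ − z·σ) = −(0.5857 − 2.326 × 1.1269) = −(-2.0355) = 2.0355%

2.04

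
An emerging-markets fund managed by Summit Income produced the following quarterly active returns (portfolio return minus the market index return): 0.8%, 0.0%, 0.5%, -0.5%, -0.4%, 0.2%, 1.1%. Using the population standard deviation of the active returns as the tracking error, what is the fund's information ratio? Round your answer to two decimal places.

r̄ = (0.8 + 0 + 0.5 − 0.5 − 0.4 + 0.2 + 1.1) / 7 = 1.70 / 7 = 0.2429%
Σ(r − r̄)² = (0.8 − 0.2429)² + (0 − 0.2429)² + (0.5 − 0.2429)² + … = 2.1371
population σ = √(2.1371 / 7) = √0.3053 = 0.5525%
IR = r̄ / tracking error = 0.2429 / 0.5525 = 0.4396

0.44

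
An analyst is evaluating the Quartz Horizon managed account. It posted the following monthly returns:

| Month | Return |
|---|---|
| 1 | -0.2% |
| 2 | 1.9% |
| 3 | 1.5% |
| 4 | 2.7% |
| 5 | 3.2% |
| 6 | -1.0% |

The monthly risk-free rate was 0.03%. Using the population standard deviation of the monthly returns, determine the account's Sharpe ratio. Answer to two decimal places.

Mean return μ = 8.10 / 6 = 1.3500%
Population σ = √[Σ(r − μ)² / 6] = √[13.4950 / 6] = √2.2492 = 1.4997%
Sharpe = (μ − rf) / σ = (1.3500 − 0.03) / 1.4997 = 1.3200 / 1.4997 = 0.8802

0.88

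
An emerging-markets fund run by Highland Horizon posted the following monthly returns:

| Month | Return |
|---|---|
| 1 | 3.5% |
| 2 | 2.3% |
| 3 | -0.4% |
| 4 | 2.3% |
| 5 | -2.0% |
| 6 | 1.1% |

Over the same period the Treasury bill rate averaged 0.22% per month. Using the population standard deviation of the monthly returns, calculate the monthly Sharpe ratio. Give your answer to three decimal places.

0.494

r̄ = (3.5 + 2.3 − 0.4 + 2.3 − 2 + 1.1) / 6 = 1.1333%
Σ(r − r̄)² = 20.4933; population σ = √(20.4933/6) = 1.8481%
Sharpe = (r̄ − rf) / σ = (1.1333 − 0.22) / 1.8481 = 0.9133 / 1.8481 = 0.4942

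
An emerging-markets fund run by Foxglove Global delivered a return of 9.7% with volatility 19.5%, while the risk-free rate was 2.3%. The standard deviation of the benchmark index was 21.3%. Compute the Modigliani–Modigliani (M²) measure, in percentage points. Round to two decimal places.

10.38

Sharpe = (Rp − Rf) / σp = (9.7% − 2.3%) / 19.5% = 0.3795
M² = Rf + Sharpe × σm = 2.3% + 0.3795 × 21.3% = 10.3834%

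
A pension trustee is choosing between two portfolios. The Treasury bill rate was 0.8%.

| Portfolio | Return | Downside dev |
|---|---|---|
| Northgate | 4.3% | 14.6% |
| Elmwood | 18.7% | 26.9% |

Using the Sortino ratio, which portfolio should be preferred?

Elmwood

Northgate: Sortino ratio = (4.3% − 0.8%) / 14.6% = 0.240
Elmwood: Sortino ratio = (18.7% − 0.8%) / 26.9% = 0.665
Highest: Elmwood (0.665).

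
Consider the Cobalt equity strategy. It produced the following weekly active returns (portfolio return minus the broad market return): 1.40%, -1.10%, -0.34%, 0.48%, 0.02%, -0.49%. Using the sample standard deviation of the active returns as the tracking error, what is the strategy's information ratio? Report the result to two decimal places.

Mean return μ = -0.030 / 6 = -0.0050%
Σ(r − μ)² = 3.7564; sample σ = √(3.7564/5) = 0.8668%
IR = μ / tracking error = -0.0050 / 0.8668 = -0.0058

-0.01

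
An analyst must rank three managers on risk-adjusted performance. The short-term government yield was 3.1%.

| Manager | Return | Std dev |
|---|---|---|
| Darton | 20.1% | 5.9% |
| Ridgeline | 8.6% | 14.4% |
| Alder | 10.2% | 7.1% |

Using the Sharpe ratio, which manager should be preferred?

Darton

Darton: Sharpe ratio = (20.1% − 3.1%) / 5.9% = 2.881
Ridgeline: Sharpe ratio = (8.6% − 3.1%) / 14.4% = 0.382
Alder: Sharpe ratio = (10.2% − 3.1%) / 7.1% = 1.000
Highest: Darton (2.881).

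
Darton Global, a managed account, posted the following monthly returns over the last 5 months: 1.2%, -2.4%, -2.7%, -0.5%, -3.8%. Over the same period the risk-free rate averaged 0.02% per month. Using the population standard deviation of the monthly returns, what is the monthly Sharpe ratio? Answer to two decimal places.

-0.94

r̄ = (1.2 − 2.4 − 2.7 − 0.5 − 3.8) / 5 = -8.20 / 5 = -1.6400%
Population std dev = √[15.7320 / 5] = 1.7738%
Sharpe = (r̄ − rf) / σ = (-1.6400 − 0.02) / 1.7738 = -1.6600 / 1.7738 = -0.9358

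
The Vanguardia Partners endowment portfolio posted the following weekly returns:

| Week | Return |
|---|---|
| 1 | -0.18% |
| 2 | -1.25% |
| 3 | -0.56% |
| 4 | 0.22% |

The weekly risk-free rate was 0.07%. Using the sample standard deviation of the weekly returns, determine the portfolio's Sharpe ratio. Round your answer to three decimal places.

Mean return r̄ = -1.770 / 4 = -0.4425%
Σ(r − r̄)² = 1.1737; sample σ = √(1.1737/3) = 0.6255%
Sharpe = (r̄ − rf) / σ = (-0.4425 − 0.07) / 0.6255 = -0.5125 / 0.6255 = -0.8193

-0.819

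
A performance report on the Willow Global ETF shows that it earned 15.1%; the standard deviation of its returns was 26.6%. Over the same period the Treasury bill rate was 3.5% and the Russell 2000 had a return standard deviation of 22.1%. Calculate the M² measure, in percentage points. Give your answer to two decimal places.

Sharpe = (Rp − Rf) / σp = (15.1% − 3.5%) / 26.6% = 0.4361
M² = Rf + Sharpe × σm = 3.5% + 0.4361 × 22.1% = 13.1378%

13.14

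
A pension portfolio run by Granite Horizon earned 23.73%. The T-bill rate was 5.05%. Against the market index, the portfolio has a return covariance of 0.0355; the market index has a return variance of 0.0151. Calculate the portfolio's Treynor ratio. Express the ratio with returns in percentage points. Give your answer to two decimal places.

7.95

β = Cov / Var = 0.0355 / 0.0151 = 2.3510
Treynor = (Rp − Rf) / β = (23.73% − 5.05%) / 2.3510 = 18.68 / 2.3510 = 7.9456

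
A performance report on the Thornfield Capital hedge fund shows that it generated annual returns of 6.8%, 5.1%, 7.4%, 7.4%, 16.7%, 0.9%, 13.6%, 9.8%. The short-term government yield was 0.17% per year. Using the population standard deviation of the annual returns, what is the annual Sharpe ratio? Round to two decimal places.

1.80

μ = (6.8 + 5.1 + 7.4 + 7.4 + 16.7 + 0.9 + 13.6 + 9.8) / 8 = 67.70 / 8 = 8.4625%
Σ(r − μ)² = (6.8 − 8.4625)² + (5.1 − 8.4625)² + … = 169.5588
population σ = √(169.5588 / 8) = √21.1949 = 4.6038%
Sharpe = (μ − rf) / σ = (8.4625 − 0.17) / 4.6038 = 8.2925 / 4.6038 = 1.8012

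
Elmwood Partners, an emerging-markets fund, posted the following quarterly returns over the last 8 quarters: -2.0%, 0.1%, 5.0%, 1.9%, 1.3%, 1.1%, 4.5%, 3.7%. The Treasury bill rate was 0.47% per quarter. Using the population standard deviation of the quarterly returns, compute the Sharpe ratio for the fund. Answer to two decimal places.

r̄ = (-2 + 0.1 + 5 + 1.9 + 1.3 + 1.1 + 4.5 + 3.7) / 8 = 15.60 / 8 = 1.9500%
Population std dev = √[39.0400 / 8] = 2.2091%
Sharpe = (r̄ − rf) / σ = (1.9500 − 0.47) / 2.2091 = 1.4800 / 2.2091 = 0.6700

0.67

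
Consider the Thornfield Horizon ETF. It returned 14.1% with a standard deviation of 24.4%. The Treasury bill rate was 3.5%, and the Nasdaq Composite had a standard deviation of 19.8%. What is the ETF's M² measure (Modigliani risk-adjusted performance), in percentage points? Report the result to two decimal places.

12.10

Sharpe = (Rp − Rf) / σp = (14.1% − 3.5%) / 24.4% = 0.4344
M² = Rf + Sharpe × σm = 3.5% + 0.4344 × 19.8% = 12.1011%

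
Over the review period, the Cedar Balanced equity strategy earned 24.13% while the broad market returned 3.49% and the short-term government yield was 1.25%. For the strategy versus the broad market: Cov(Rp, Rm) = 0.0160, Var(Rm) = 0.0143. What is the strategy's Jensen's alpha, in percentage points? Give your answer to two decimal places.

β = Cov / Var = 0.0160 / 0.0143 = 1.1189
E[R] = Rf + β(Rm − Rf) = 1.25% + 1.1189 × (3.49% − 1.25%) = 3.7563%
α = Rp − E[R] = 24.13% − 3.7563% = 20.3737

20.37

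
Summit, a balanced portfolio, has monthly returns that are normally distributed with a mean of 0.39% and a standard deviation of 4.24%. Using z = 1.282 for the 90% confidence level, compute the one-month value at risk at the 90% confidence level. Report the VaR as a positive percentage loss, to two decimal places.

VaR (as % loss) = −(μ − z·σ) = −(0.39% − 1.282 × 4.24%) = −(-5.04568%) = 5.04568%

5.05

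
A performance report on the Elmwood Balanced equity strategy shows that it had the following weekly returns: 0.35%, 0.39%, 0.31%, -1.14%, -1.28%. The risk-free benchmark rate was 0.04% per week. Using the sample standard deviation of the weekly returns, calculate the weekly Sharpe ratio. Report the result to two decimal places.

-0.37

Mean return r̄ = -1.370 / 5 = -0.2740%
Sample σ = √[Σ(r − r̄)² / 4] = √[2.9333 / 4] = √0.7333 = 0.8563%
Sharpe = (r̄ − rf) / σ = (-0.2740 − 0.04) / 0.8563 = -0.3140 / 0.8563 = -0.3667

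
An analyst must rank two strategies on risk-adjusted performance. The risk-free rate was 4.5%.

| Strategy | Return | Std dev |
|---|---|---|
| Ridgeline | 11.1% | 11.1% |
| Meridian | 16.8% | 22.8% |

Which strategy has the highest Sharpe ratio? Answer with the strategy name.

Ridgeline: Sharpe ratio = (11.1% − 4.5%) / 11.1% = 0.595
Meridian: Sharpe ratio = (16.8% − 4.5%) / 22.8% = 0.539
Highest: Ridgeline (0.595).

Ridgeline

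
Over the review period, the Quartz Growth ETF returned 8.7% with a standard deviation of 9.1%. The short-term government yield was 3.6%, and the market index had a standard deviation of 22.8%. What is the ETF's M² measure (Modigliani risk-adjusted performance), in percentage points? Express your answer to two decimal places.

16.38

Sharpe = (Rp − Rf) / σp = (8.7% − 3.6%) / 9.1% = 0.5604
M² = Rf + Sharpe × σm = 3.6% + 0.5604 × 22.8% = 16.3771%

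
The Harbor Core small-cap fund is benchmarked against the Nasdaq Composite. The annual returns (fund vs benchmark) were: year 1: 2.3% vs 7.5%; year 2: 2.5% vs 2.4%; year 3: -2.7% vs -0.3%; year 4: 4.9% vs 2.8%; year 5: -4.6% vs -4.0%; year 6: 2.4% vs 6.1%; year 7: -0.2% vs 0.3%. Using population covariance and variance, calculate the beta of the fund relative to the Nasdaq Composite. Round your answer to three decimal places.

0.664

r̄p = 0.6571%,  r̄m = 2.1143%
Cov = Σ(rp − r̄p)(rm − r̄m) / 7 = 8.7192
Var(rm) = Σ(rm − r̄m)² / 7 = 13.1355
β = Cov / Var = 8.7192 / 13.1355 = 0.6638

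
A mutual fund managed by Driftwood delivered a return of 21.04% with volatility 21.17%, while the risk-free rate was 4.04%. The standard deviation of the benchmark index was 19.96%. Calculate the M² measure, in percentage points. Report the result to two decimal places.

Sharpe = (Rp − Rf) / σp = (21.04% − 4.04%) / 21.17% = 0.8030
M² = Rf + Sharpe × σm = 4.04% + 0.8030 × 19.96% = 20.0679%

20.07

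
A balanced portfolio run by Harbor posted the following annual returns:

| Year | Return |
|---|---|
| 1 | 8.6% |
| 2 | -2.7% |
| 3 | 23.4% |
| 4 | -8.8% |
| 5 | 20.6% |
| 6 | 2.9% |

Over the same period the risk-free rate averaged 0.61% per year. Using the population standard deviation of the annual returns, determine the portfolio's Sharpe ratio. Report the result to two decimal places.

r̄ = (8.6 − 2.7 + 23.4 − 8.8 + 20.6 + 2.9) / 6 = 7.3333%
Population std dev = √[816.3533 / 6] = 11.6644%
Sharpe = (r̄ − rf) / σ = (7.3333 − 0.61) / 11.6644 = 6.7233 / 11.6644 = 0.5764

0.58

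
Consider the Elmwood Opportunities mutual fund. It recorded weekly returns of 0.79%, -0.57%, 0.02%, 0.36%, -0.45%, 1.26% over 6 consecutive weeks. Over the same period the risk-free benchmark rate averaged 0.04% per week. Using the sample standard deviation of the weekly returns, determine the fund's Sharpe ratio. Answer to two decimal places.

0.27

r̄ = (0.79 − 0.57 + 0.02 + 0.36 − 0.45 + 1.26) / 6 = 0.2350%
Σ(r − r̄)² = (0.79 − 0.2350)² + (-0.57 − 0.2350)² + … = 2.5378
σ = √[2.5378 / 5] = 0.7124%
Sharpe = (r̄ − rf) / σ = (0.2350 − 0.04) / 0.7124 = 0.1950 / 0.7124 = 0.2737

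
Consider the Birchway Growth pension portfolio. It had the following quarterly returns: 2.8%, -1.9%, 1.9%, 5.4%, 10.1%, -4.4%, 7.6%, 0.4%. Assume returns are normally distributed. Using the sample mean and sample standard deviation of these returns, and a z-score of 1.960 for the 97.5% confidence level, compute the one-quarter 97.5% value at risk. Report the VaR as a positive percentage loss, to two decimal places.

r̄ = (2.8 − 1.9 + 1.9 + 5.4 + 10.1 − 4.4 + 7.6 + 0.4) / 8 = 21.90 / 8 = 2.7375%
Sample σ = √[Σ(r − r̄)² / 7] = √[163.5588 / 7] = √23.3655 = 4.8338%
VaR = −(r̄ − z·σ) = −(2.7375 − 1.960 × 4.8338) = −(-6.7367) = 6.7367%

6.74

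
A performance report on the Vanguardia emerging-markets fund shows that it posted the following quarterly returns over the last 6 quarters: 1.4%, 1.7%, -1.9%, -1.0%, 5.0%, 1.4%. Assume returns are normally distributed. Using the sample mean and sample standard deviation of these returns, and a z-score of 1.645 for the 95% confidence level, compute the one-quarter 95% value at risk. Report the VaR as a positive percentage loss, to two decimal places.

r̄ = (1.4 + 1.7 − 1.9 − 1 + 5 + 1.4) / 6 = 6.60 / 6 = 1.1000%
Sample σ = √[Σ(r − r̄)² / 5] = √[29.1600 / 5] = √5.8320 = 2.4150%
VaR = −(r̄ − z·σ) = −(1.1000 − 1.645 × 2.4150) = −(-2.8727) = 2.8727%

2.87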